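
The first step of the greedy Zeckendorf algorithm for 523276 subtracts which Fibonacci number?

514229

514229 ≤ 523276 < 832040, so the largest Fibonacci number not exceeding 523276 is 514229.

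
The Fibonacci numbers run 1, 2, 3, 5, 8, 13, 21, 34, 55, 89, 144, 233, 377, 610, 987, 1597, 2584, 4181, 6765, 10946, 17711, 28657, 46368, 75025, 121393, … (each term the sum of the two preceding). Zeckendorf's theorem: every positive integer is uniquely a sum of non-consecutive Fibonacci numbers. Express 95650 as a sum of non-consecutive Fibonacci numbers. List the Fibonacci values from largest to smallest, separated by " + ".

75025 + 17711 + 2584 + 233 + 89 + 8

Greedy algorithm:
subtract 75025 from 95650: 20625 remains
subtract 17711 from 20625: 2914 remains
subtract 2584 from 2914: 330 remains
subtract 233 from 330: 97 remains
subtract 89 from 97: 8 remains
subtract 8 from 8: 0 remains
So 95650 = 75025 + 17711 + 2584 + 233 + 89 + 8, with no two terms consecutive in the sequence.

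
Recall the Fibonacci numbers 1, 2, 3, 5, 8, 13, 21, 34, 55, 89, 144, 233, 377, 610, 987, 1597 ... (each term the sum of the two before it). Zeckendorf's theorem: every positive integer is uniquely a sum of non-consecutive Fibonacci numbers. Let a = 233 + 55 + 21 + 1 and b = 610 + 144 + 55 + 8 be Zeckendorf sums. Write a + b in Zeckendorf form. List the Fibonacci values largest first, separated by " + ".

The two numbers are 310 and 817, so their sum is 1127.
Greedy algorithm:
take 987 (≤ 1127); 1127 − 987 = 140
take 89 (≤ 140); 140 − 89 = 51
take 34 (≤ 51); 51 − 34 = 17
take 13 (≤ 17); 17 − 13 = 4
take 3 (≤ 4); 4 − 3 = 1
take 1 (≤ 1); 1 − 1 = 0

987 + 89 + 34 + 13 + 3 + 1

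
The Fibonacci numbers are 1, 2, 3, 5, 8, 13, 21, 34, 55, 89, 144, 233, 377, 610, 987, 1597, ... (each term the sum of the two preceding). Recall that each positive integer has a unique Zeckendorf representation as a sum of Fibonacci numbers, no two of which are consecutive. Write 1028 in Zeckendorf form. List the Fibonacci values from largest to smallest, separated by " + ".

987 + 34 + 5 + 2

Greedy algorithm:
1028 − 987 = 41
41 − 34 = 7
7 − 5 = 2
2 − 2 = 0
So 1028 = 987 + 34 + 5 + 2, with no two terms consecutive in the sequence.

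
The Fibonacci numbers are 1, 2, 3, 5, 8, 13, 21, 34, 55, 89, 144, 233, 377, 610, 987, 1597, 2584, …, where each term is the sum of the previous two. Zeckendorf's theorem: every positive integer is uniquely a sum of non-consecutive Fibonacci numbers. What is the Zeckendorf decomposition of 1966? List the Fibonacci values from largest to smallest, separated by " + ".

1597 + 233 + 89 + 34 + 13

1966: greatest Fibonacci not exceeding it is 1597, leaving 369
369: greatest Fibonacci not exceeding it is 233, leaving 136
136: greatest Fibonacci not exceeding it is 89, leaving 47
47: greatest Fibonacci not exceeding it is 34, leaving 13
13: greatest Fibonacci not exceeding it is 13, leaving 0
So 1966 = 1597 + 233 + 89 + 34 + 13, with no two terms consecutive in the sequence.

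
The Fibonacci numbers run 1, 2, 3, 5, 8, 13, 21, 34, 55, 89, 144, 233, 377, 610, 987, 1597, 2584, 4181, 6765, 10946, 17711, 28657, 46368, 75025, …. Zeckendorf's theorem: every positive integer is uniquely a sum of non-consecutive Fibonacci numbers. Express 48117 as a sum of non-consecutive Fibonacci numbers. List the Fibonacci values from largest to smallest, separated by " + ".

46368 + 1597 + 144 + 8

46368 ≤ 48117 < 75025, so take 46368; remainder 1749
1597 ≤ 1749 < 2584, so take 1597; remainder 152
144 ≤ 152 < 233, so take 144; remainder 8
8 ≤ 8 < 13, so take 8; remainder 0
So 48117 = 46368 + 1597 + 144 + 8, with no two terms consecutive in the sequence.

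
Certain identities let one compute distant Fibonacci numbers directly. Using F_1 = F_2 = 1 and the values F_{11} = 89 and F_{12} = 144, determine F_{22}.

By the doubling identity F_{2k} = F_k(2F_{k+1} − F_k): F_{22} = 89·(2·144 − 89) = 89·199 = 17711.

17711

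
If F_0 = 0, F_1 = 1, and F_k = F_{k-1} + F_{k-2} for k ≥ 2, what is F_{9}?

34

Iterating the recurrence up to F_{5} = 5 and F_{4} = 3:
F_{6} = F_{5} + F_{4} = 5 + 3 = 8
F_{7} = F_{6} + F_{5} = 8 + 5 = 13
F_{8} = F_{7} + F_{6} = 13 + 8 = 21
F_{9} = F_{8} + F_{7} = 21 + 13 = 34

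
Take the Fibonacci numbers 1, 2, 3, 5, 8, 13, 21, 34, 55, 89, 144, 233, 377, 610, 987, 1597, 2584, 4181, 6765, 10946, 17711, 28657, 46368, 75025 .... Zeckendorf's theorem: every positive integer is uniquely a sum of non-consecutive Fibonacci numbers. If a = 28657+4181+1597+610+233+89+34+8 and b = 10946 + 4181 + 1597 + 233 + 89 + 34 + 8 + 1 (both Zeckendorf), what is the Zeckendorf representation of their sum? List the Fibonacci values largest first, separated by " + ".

The two numbers are 35409 and 17089, so their sum is 52498.
46368 ≤ 52498 < 75025, so take 46368; remainder 6130
4181 ≤ 6130 < 6765, so take 4181; remainder 1949
1597 ≤ 1949 < 2584, so take 1597; remainder 352
233 ≤ 352 < 377, so take 233; remainder 119
89 ≤ 119 < 144, so take 89; remainder 30
21 ≤ 30 < 34, so take 21; remainder 9
8 ≤ 9 < 13, so take 8; remainder 1
1 ≤ 1 < 2, so take 1; remainder 0

46368 + 4181 + 1597 + 233 + 89 + 21 + 8 + 1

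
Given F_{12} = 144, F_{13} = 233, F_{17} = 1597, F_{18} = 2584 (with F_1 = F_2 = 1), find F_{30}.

832040

By the addition formula F_{m+n} = F_m F_{n+1} + F_{m−1} F_n with m=13, n=17: F_{30} = 233·2584 + 144·1597 = 602072 + 229968 = 832040.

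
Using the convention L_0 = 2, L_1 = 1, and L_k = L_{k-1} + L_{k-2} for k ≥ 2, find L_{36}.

33385282

Iterating the recurrence up to L_{31} = 3010349 and L_{30} = 1860498:
L_{32} = L_{31} + L_{30} = 3010349 + 1860498 = 4870847
L_{33} = L_{32} + L_{31} = 4870847 + 3010349 = 7881196
L_{34} = L_{33} + L_{32} = 7881196 + 4870847 = 12752043
L_{35} = L_{34} + L_{33} = 12752043 + 7881196 = 20633239
L_{36} = L_{35} + L_{34} = 20633239 + 12752043 = 33385282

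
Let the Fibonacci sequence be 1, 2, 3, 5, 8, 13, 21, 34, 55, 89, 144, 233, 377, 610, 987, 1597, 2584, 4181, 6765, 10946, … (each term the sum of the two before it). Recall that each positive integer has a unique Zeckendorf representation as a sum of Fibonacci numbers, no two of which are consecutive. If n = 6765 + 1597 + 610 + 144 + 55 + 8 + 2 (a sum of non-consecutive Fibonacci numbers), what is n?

6765 + 1597 + 610 + 144 + 55 + 8 + 2 = 9181.

9181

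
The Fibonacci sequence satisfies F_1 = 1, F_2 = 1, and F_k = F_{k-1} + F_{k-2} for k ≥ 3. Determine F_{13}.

233

Iterating the recurrence up to F_{5} = 5 and F_{4} = 3:
F_{6} = F_{5} + F_{4} = 5 + 3 = 8
F_{7} = F_{6} + F_{5} = 8 + 5 = 13
F_{8} = F_{7} + F_{6} = 13 + 8 = 21
F_{9} = F_{8} + F_{7} = 21 + 13 = 34
F_{10} = F_{9} + F_{8} = 34 + 21 = 55
F_{11} = F_{10} + F_{9} = 55 + 34 = 89
F_{12} = F_{11} + F_{10} = 89 + 55 = 144
F_{13} = F_{12} + F_{11} = 144 + 89 = 233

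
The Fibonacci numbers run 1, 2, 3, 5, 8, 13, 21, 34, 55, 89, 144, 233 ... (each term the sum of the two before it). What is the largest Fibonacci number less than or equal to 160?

144 ≤ 160 < 233, so the largest Fibonacci number not exceeding 160 is 144.

144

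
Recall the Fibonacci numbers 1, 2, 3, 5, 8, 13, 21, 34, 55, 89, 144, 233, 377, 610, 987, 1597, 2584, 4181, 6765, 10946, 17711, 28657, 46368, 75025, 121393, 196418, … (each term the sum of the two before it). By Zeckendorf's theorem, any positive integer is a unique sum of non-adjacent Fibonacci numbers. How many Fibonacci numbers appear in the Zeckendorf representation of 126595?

4

Greedily peel off the largest Fibonacci term at each step:
126595 − 121393 = 5202
5202 − 4181 = 1021
1021 − 987 = 34
34 − 34 = 0
126595 = 121393 + 4181 + 987 + 34, which has 4 terms.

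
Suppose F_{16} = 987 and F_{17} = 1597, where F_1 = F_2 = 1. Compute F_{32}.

2178309

By the doubling identity F_{2k} = F_k(2F_{k+1} − F_k): F_{32} = 987·(2·1597 − 987) = 987·2207 = 2178309.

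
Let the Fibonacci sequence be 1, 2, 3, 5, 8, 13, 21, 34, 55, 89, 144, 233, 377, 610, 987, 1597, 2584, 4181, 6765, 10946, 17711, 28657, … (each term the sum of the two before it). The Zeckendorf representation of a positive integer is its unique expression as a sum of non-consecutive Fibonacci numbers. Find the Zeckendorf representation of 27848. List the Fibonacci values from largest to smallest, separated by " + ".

17711 + 6765 + 2584 + 610 + 144 + 34

Greedy algorithm:
largest Fibonacci ≤ 27848 is 17711; 27848 − 17711 = 10137
largest Fibonacci ≤ 10137 is 6765; 10137 − 6765 = 3372
largest Fibonacci ≤ 3372 is 2584; 3372 − 2584 = 788
largest Fibonacci ≤ 788 is 610; 788 − 610 = 178
largest Fibonacci ≤ 178 is 144; 178 − 144 = 34
largest Fibonacci ≤ 34 is 34; 34 − 34 = 0
So 27848 = 17711 + 6765 + 2584 + 610 + 144 + 34, with no two terms consecutive in the sequence.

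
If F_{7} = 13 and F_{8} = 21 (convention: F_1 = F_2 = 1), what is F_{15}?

610

By F_{2k+1} = F_k² + F_{k+1}²: F_{15} = 13² + 21² = 169 + 441 = 610.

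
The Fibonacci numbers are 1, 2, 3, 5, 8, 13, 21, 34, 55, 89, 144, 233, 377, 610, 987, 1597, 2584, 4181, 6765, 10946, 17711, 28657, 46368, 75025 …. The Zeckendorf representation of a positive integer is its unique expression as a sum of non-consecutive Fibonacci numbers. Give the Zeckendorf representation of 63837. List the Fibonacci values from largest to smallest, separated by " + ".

take 46368 (≤ 63837); 63837 − 46368 = 17469
take 10946 (≤ 17469); 17469 − 10946 = 6523
take 4181 (≤ 6523); 6523 − 4181 = 2342
take 1597 (≤ 2342); 2342 − 1597 = 745
take 610 (≤ 745); 745 − 610 = 135
take 89 (≤ 135); 135 − 89 = 46
take 34 (≤ 46); 46 − 34 = 12
take 8 (≤ 12); 12 − 8 = 4
take 3 (≤ 4); 4 − 3 = 1
take 1 (≤ 1); 1 − 1 = 0
So 63837 = 46368 + 10946 + 4181 + 1597 + 610 + 89 + 34 + 8 + 3 + 1, with no two terms consecutive in the sequence.

46368 + 10946 + 4181 + 1597 + 610 + 89 + 34 + 8 + 3 + 1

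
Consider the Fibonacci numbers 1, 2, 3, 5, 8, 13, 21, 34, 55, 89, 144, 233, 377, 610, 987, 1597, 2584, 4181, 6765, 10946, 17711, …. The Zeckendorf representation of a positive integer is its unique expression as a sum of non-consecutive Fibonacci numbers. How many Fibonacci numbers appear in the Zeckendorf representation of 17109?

Greedily peel off the largest Fibonacci term at each step:
largest Fibonacci ≤ 17109 is 10946; 17109 − 10946 = 6163
largest Fibonacci ≤ 6163 is 4181; 6163 − 4181 = 1982
largest Fibonacci ≤ 1982 is 1597; 1982 − 1597 = 385
largest Fibonacci ≤ 385 is 377; 385 − 377 = 8
largest Fibonacci ≤ 8 is 8; 8 − 8 = 0
17109 = 10946 + 4181 + 1597 + 377 + 8, which has 5 terms.

5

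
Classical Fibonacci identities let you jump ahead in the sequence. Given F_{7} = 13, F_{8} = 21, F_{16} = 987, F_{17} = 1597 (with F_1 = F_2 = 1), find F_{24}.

By the addition formula F_{m+n} = F_m F_{n+1} + F_{m−1} F_n with m=8, n=16: F_{24} = 21·1597 + 13·987 = 33537 + 12831 = 46368.

46368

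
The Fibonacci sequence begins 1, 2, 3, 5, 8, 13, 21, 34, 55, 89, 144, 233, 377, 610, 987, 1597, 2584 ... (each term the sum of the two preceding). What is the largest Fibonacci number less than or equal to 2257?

1597 ≤ 2257 < 2584, so the largest Fibonacci number not exceeding 2257 is 1597.

1597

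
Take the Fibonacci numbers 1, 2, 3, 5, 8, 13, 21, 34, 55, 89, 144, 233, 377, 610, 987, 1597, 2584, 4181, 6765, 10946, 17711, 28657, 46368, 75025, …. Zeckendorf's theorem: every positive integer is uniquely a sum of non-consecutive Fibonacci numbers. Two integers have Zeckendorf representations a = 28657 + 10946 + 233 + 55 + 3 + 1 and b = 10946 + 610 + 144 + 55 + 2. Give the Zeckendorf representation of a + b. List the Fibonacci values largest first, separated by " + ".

The two numbers are 39895 and 11757, so their sum is 51652.
subtract 46368 from 51652: 5284 remains
subtract 4181 from 5284: 1103 remains
subtract 987 from 1103: 116 remains
subtract 89 from 116: 27 remains
subtract 21 from 27: 6 remains
subtract 5 from 6: 1 remains
subtract 1 from 1: 0 remains

46368 + 4181 + 987 + 89 + 21 + 5 + 1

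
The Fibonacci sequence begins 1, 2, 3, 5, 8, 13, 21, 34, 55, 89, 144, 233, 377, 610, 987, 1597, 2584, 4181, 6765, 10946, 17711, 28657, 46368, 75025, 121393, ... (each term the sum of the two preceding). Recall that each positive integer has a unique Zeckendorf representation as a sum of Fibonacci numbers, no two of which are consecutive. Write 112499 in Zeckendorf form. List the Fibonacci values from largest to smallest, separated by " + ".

subtract 75025 from 112499: 37474 remains
subtract 28657 from 37474: 8817 remains
subtract 6765 from 8817: 2052 remains
subtract 1597 from 2052: 455 remains
subtract 377 from 455: 78 remains
subtract 55 from 78: 23 remains
subtract 21 from 23: 2 remains
subtract 2 from 2: 0 remains
So 112499 = 75025 + 28657 + 6765 + 1597 + 377 + 55 + 21 + 2, with no two terms consecutive in the sequence.

75025 + 28657 + 6765 + 1597 + 377 + 55 + 21 + 2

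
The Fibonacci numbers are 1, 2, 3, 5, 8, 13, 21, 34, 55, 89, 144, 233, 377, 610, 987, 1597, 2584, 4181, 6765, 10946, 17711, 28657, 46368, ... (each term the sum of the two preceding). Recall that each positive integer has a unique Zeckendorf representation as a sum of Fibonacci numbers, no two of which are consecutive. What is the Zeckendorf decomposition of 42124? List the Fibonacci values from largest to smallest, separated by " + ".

28657 + 10946 + 1597 + 610 + 233 + 55 + 21 + 5

Repeatedly subtract the largest Fibonacci number that fits:
largest Fibonacci ≤ 42124 is 28657; 42124 − 28657 = 13467
largest Fibonacci ≤ 13467 is 10946; 13467 − 10946 = 2521
largest Fibonacci ≤ 2521 is 1597; 2521 − 1597 = 924
largest Fibonacci ≤ 924 is 610; 924 − 610 = 314
largest Fibonacci ≤ 314 is 233; 314 − 233 = 81
largest Fibonacci ≤ 81 is 55; 81 − 55 = 26
largest Fibonacci ≤ 26 is 21; 26 − 21 = 5
largest Fibonacci ≤ 5 is 5; 5 − 5 = 0
So 42124 = 28657 + 10946 + 1597 + 610 + 233 + 55 + 21 + 5, with no two terms consecutive in the sequence.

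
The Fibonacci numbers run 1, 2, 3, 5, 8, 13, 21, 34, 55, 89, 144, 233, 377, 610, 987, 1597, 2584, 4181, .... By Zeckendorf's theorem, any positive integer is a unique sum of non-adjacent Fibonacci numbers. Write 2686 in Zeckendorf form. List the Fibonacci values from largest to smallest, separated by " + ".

Repeatedly subtract the largest Fibonacci number that fits:
2584 ≤ 2686 < 4181, so take 2584; remainder 102
89 ≤ 102 < 144, so take 89; remainder 13
13 ≤ 13 < 21, so take 13; remainder 0
So 2686 = 2584 + 89 + 13, with no two terms consecutive in the sequence.

2584 + 89 + 13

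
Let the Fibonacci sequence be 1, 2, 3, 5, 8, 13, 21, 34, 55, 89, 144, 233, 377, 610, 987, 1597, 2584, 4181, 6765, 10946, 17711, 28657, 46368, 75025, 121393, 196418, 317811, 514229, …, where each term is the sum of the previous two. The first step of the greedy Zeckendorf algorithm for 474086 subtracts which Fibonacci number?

317811

317811 ≤ 474086 < 514229, so the largest Fibonacci number not exceeding 474086 is 317811.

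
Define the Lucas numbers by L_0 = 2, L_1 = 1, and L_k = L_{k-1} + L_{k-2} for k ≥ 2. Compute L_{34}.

12752043

Iterating the recurrence up to L_{26} = 271443 and L_{25} = 167761:
L_{27} = L_{26} + L_{25} = 271443 + 167761 = 439204
L_{28} = L_{27} + L_{26} = 439204 + 271443 = 710647
L_{29} = L_{28} + L_{27} = 710647 + 439204 = 1149851
L_{30} = L_{29} + L_{28} = 1149851 + 710647 = 1860498
L_{31} = L_{30} + L_{29} = 1860498 + 1149851 = 3010349
L_{32} = L_{31} + L_{30} = 3010349 + 1860498 = 4870847
L_{33} = L_{32} + L_{31} = 4870847 + 3010349 = 7881196
L_{34} = L_{33} + L_{32} = 7881196 + 4870847 = 12752043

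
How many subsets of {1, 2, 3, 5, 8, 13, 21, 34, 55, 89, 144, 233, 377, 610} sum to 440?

Each representation comes from the Zeckendorf form by replacing some F_k with F_{k−1} + F_{k−2} where possible.
440 = 377+55+8 = 377+55+5+3 = 377+34+21+8 = 233+144+55+8 = … (17 more), for 21 in all.

21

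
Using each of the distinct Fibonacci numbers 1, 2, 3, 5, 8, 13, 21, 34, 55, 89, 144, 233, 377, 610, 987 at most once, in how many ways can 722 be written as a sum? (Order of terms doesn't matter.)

15

Starting from the Zeckendorf form and repeatedly splitting a term F_k into F_{k−1} + F_{k−2} (when neither is already used) reaches every representation.
722 = 610+89+21+2 = 610+89+13+8+2 = 610+55+34+21+2 = 377+233+89+21+2 = 610+89+13+5+3+2 = … (10 more), for 15 in all.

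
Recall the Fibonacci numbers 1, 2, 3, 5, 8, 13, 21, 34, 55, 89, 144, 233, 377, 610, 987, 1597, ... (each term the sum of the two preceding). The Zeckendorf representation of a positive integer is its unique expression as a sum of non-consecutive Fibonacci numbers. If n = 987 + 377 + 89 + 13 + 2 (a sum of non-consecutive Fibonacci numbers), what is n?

1468

987 + 377 + 89 + 13 + 2 = 1468.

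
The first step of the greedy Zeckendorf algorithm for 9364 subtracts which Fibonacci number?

6765 ≤ 9364 < 10946, so the largest Fibonacci number not exceeding 9364 is 6765.

6765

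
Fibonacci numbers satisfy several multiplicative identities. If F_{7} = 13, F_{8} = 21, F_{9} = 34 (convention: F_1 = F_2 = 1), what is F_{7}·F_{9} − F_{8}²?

13·34 − 21² = 442 − 441 = 1. (Cassini's identity: F_{k−1}F_{k+1} − F_k² = (−1)^k.)

1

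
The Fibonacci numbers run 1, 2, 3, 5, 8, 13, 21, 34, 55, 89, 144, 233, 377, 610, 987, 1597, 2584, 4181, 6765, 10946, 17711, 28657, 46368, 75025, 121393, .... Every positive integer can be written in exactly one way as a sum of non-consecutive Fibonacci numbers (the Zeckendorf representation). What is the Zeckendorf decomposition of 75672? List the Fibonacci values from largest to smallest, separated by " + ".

75025 + 610 + 34 + 3

75672 − 75025 = 647
647 − 610 = 37
37 − 34 = 3
3 − 3 = 0
So 75672 = 75025 + 610 + 34 + 3, with no two terms consecutive in the sequence.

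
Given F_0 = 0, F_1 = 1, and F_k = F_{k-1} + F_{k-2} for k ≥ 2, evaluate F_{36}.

14930352

Iterating the recurrence up to F_{31} = 1346269 and F_{30} = 832040:
F_{32} = F_{31} + F_{30} = 1346269 + 832040 = 2178309
F_{33} = F_{32} + F_{31} = 2178309 + 1346269 = 3524578
F_{34} = F_{33} + F_{32} = 3524578 + 2178309 = 5702887
F_{35} = F_{34} + F_{33} = 5702887 + 3524578 = 9227465
F_{36} = F_{35} + F_{34} = 9227465 + 5702887 = 14930352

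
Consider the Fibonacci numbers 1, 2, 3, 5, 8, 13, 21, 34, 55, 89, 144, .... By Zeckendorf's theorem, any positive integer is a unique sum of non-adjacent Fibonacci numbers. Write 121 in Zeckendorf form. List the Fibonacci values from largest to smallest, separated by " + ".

121: greatest Fibonacci not exceeding it is 89, leaving 32
32: greatest Fibonacci not exceeding it is 21, leaving 11
11: greatest Fibonacci not exceeding it is 8, leaving 3
3: greatest Fibonacci not exceeding it is 3, leaving 0
So 121 = 89 + 21 + 8 + 3, with no two terms consecutive in the sequence.

89 + 21 + 8 + 3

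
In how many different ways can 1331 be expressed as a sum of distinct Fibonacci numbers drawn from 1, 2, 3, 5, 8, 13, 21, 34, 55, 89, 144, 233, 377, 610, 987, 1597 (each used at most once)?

1331 = 987+233+89+21+1 = 987+233+89+13+8+1 = 987+233+55+34+21+1 = 610+377+233+89+21+1 = … (14 more), for 18 in all.

18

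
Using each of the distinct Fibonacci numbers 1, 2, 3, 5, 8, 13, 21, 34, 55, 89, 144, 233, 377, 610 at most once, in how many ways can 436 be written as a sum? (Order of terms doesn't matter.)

436 = 377+55+3+1 = 377+34+21+3+1 = 233+144+55+3+1 = 377+34+13+8+3+1 = 233+144+34+21+3+1 = … (3 more), for 8 in all.

8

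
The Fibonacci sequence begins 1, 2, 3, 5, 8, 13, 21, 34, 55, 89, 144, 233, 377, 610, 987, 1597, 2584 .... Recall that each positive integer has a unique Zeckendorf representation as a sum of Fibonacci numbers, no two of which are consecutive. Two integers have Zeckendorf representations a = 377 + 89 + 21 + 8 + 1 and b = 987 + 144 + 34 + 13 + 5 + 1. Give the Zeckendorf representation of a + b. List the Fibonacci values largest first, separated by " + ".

1597 + 55 + 21 + 5 + 2

The two numbers are 496 and 1184, so their sum is 1680.
1597 ≤ 1680 < 2584, so take 1597; remainder 83
55 ≤ 83 < 89, so take 55; remainder 28
21 ≤ 28 < 34, so take 21; remainder 7
5 ≤ 7 < 8, so take 5; remainder 2
2 ≤ 2 < 3, so take 2; remainder 0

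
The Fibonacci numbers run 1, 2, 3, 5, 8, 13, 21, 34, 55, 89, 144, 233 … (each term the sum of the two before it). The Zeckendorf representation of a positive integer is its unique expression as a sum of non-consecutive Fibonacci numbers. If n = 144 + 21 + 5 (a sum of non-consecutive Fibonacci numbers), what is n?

170

144 + 21 + 5 = 170.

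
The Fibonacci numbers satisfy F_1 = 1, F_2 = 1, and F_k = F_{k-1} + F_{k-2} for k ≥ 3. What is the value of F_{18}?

Iterating the recurrence up to F_{14} = 377 and F_{13} = 233:
F_{15} = F_{14} + F_{13} = 377 + 233 = 610
F_{16} = F_{15} + F_{14} = 610 + 377 = 987
F_{17} = F_{16} + F_{15} = 987 + 610 = 1597
F_{18} = F_{17} + F_{16} = 1597 + 987 = 2584

2584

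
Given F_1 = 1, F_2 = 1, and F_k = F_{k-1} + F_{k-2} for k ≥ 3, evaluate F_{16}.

Iterating the recurrence up to F_{9} = 34 and F_{8} = 21:
F_{10} = F_{9} + F_{8} = 34 + 21 = 55
F_{11} = F_{10} + F_{9} = 55 + 34 = 89
F_{12} = F_{11} + F_{10} = 89 + 55 = 144
F_{13} = F_{12} + F_{11} = 144 + 89 = 233
F_{14} = F_{13} + F_{12} = 233 + 144 = 377
F_{15} = F_{14} + F_{13} = 377 + 233 = 610
F_{16} = F_{15} + F_{14} = 610 + 377 = 987

987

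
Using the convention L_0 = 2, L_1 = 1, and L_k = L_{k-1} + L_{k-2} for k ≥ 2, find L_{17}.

3571

Iterating the recurrence up to L_{11} = 199 and L_{10} = 123:
L_{12} = L_{11} + L_{10} = 199 + 123 = 322
L_{13} = L_{12} + L_{11} = 322 + 199 = 521
L_{14} = L_{13} + L_{12} = 521 + 322 = 843
L_{15} = L_{14} + L_{13} = 843 + 521 = 1364
L_{16} = L_{15} + L_{14} = 1364 + 843 = 2207
L_{17} = L_{16} + L_{15} = 2207 + 1364 = 3571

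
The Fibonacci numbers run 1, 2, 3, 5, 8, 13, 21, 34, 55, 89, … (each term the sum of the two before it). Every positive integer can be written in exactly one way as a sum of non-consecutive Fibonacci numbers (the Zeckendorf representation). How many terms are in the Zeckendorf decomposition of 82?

4

Repeatedly subtract the largest Fibonacci number that fits:
subtract 55 from 82: 27 remains
subtract 21 from 27: 6 remains
subtract 5 from 6: 1 remains
subtract 1 from 1: 0 remains
82 = 55 + 21 + 5 + 1, which has 4 terms.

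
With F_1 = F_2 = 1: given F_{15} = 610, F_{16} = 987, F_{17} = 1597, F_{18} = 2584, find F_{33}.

3524578

By the addition formula F_{m+n} = F_m F_{n+1} + F_{m−1} F_n with m=18, n=15: F_{33} = 2584·987 + 1597·610 = 2550408 + 974170 = 3524578.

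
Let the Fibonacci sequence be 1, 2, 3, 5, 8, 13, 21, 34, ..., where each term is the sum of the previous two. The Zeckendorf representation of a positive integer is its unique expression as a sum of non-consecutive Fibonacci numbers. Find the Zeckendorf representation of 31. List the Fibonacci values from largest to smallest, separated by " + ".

largest Fibonacci ≤ 31 is 21; 31 − 21 = 10
largest Fibonacci ≤ 10 is 8; 10 − 8 = 2
largest Fibonacci ≤ 2 is 2; 2 − 2 = 0
So 31 = 21 + 8 + 2, with no two terms consecutive in the sequence.

21 + 8 + 2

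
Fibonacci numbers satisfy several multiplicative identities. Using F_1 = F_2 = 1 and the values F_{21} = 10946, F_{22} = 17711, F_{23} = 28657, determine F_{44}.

701408733

By the addition formula F_{m+n} = F_m F_{n+1} + F_{m−1} F_n with m=22, n=22: F_{44} = 17711·28657 + 10946·17711 = 507544127 + 193864606 = 701408733.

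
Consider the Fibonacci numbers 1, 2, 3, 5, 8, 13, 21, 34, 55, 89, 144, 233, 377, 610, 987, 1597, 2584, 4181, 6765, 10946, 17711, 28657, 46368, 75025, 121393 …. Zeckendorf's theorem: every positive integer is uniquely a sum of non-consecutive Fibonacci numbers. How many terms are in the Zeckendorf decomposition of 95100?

6

Greedily peel off the largest Fibonacci term at each step:
take 75025 (≤ 95100); 95100 − 75025 = 20075
take 17711 (≤ 20075); 20075 − 17711 = 2364
take 1597 (≤ 2364); 2364 − 1597 = 767
take 610 (≤ 767); 767 − 610 = 157
take 144 (≤ 157); 157 − 144 = 13
take 13 (≤ 13); 13 − 13 = 0
95100 = 75025 + 17711 + 1597 + 610 + 144 + 13, which has 6 terms.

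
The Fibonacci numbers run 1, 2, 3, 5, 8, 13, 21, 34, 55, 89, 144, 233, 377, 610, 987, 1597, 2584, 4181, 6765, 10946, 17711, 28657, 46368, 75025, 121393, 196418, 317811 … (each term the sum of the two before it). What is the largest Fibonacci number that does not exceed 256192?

196418

196418 ≤ 256192 < 317811, so the largest Fibonacci number not exceeding 256192 is 196418.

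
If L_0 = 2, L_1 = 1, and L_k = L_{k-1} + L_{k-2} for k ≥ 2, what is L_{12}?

Iterating the recurrence up to L_{4} = 7 and L_{3} = 4:
L_{5} = L_{4} + L_{3} = 7 + 4 = 11
L_{6} = L_{5} + L_{4} = 11 + 7 = 18
L_{7} = L_{6} + L_{5} = 18 + 11 = 29
L_{8} = L_{7} + L_{6} = 29 + 18 = 47
L_{9} = L_{8} + L_{7} = 47 + 29 = 76
L_{10} = L_{9} + L_{8} = 76 + 47 = 123
L_{11} = L_{10} + L_{9} = 123 + 76 = 199
L_{12} = L_{11} + L_{10} = 199 + 123 = 322

322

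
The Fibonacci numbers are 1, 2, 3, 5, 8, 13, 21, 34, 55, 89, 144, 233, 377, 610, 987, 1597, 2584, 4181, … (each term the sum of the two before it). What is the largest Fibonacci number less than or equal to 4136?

2584 ≤ 4136 < 4181, so the largest Fibonacci number not exceeding 4136 is 2584.

2584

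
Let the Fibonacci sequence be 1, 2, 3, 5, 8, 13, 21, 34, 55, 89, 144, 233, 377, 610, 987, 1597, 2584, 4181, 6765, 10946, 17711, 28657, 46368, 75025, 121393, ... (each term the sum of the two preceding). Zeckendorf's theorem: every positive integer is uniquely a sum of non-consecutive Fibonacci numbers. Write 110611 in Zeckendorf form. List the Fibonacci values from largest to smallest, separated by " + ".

75025 + 28657 + 6765 + 144 + 13 + 5 + 2

Greedy algorithm:
largest Fibonacci ≤ 110611 is 75025; 110611 − 75025 = 35586
largest Fibonacci ≤ 35586 is 28657; 35586 − 28657 = 6929
largest Fibonacci ≤ 6929 is 6765; 6929 − 6765 = 164
largest Fibonacci ≤ 164 is 144; 164 − 144 = 20
largest Fibonacci ≤ 20 is 13; 20 − 13 = 7
largest Fibonacci ≤ 7 is 5; 7 − 5 = 2
largest Fibonacci ≤ 2 is 2; 2 − 2 = 0
So 110611 = 75025 + 28657 + 6765 + 144 + 13 + 5 + 2, with no two terms consecutive in the sequence.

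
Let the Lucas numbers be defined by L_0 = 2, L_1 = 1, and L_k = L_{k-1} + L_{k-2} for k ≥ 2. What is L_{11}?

Iterating the recurrence up to L_{4} = 7 and L_{3} = 4:
L_{5} = L_{4} + L_{3} = 7 + 4 = 11
L_{6} = L_{5} + L_{4} = 11 + 7 = 18
L_{7} = L_{6} + L_{5} = 18 + 11 = 29
L_{8} = L_{7} + L_{6} = 29 + 18 = 47
L_{9} = L_{8} + L_{7} = 47 + 29 = 76
L_{10} = L_{9} + L_{8} = 76 + 47 = 123
L_{11} = L_{10} + L_{9} = 123 + 76 = 199

199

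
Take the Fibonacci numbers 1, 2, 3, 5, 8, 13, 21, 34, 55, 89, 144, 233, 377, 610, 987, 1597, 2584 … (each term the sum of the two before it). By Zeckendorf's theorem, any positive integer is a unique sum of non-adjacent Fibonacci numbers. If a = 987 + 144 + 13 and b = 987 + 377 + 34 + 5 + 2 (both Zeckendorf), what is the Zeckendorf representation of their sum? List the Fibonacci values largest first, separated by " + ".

1597 + 610 + 233 + 89 + 13 + 5 + 2

The two numbers are 1144 and 1405, so their sum is 2549.
2549: greatest Fibonacci not exceeding it is 1597, leaving 952
952: greatest Fibonacci not exceeding it is 610, leaving 342
342: greatest Fibonacci not exceeding it is 233, leaving 109
109: greatest Fibonacci not exceeding it is 89, leaving 20
20: greatest Fibonacci not exceeding it is 13, leaving 7
7: greatest Fibonacci not exceeding it is 5, leaving 2
2: greatest Fibonacci not exceeding it is 2, leaving 0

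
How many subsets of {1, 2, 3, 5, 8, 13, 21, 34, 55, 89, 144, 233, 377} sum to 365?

Starting from the Zeckendorf form and repeatedly splitting a term F_k into F_{k−1} + F_{k−2} (when neither is already used) reaches every representation.
365 = 233+89+34+8+1 = 233+89+34+5+3+1 = 233+89+21+13+8+1 = 233+89+21+13+5+3+1 = … (4 more), for 8 in all.

8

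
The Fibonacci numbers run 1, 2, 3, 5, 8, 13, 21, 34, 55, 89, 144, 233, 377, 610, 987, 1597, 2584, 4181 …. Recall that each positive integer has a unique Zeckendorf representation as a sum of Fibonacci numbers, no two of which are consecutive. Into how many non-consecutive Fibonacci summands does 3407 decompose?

3407: greatest Fibonacci not exceeding it is 2584, leaving 823
823: greatest Fibonacci not exceeding it is 610, leaving 213
213: greatest Fibonacci not exceeding it is 144, leaving 69
69: greatest Fibonacci not exceeding it is 55, leaving 14
14: greatest Fibonacci not exceeding it is 13, leaving 1
1: greatest Fibonacci not exceeding it is 1, leaving 0
3407 = 2584 + 610 + 144 + 55 + 13 + 1, which has 6 terms.

6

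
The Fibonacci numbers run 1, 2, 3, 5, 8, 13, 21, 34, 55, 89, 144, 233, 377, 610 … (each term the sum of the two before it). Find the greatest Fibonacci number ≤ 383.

377 ≤ 383 < 610, so the largest Fibonacci number not exceeding 383 is 377.

377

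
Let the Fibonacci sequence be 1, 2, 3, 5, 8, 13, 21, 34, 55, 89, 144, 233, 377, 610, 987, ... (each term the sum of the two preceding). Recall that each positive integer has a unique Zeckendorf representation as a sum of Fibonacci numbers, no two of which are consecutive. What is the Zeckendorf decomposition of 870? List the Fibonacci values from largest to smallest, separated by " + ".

610 + 233 + 21 + 5 + 1

Greedily peel off the largest Fibonacci term at each step:
610 ≤ 870 < 987, so take 610; remainder 260
233 ≤ 260 < 377, so take 233; remainder 27
21 ≤ 27 < 34, so take 21; remainder 6
5 ≤ 6 < 8, so take 5; remainder 1
1 ≤ 1 < 2, so take 1; remainder 0
So 870 = 610 + 233 + 21 + 5 + 1, with no two terms consecutive in the sequence.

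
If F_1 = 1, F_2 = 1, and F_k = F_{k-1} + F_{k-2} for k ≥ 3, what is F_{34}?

5702887

Iterating the recurrence up to F_{27} = 196418 and F_{26} = 121393:
F_{28} = F_{27} + F_{26} = 196418 + 121393 = 317811
F_{29} = F_{28} + F_{27} = 317811 + 196418 = 514229
F_{30} = F_{29} + F_{28} = 514229 + 317811 = 832040
F_{31} = F_{30} + F_{29} = 832040 + 514229 = 1346269
F_{32} = F_{31} + F_{30} = 1346269 + 832040 = 2178309
F_{33} = F_{32} + F_{31} = 2178309 + 1346269 = 3524578
F_{34} = F_{33} + F_{32} = 3524578 + 2178309 = 5702887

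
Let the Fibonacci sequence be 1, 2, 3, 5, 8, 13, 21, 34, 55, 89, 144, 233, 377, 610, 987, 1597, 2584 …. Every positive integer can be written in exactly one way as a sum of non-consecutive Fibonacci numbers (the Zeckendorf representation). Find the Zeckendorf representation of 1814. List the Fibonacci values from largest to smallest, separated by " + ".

1597 + 144 + 55 + 13 + 5

Repeatedly subtract the largest Fibonacci number that fits:
1597 ≤ 1814 < 2584, so take 1597; remainder 217
144 ≤ 217 < 233, so take 144; remainder 73
55 ≤ 73 < 89, so take 55; remainder 18
13 ≤ 18 < 21, so take 13; remainder 5
5 ≤ 5 < 8, so take 5; remainder 0
So 1814 = 1597 + 144 + 55 + 13 + 5, with no two terms consecutive in the sequence.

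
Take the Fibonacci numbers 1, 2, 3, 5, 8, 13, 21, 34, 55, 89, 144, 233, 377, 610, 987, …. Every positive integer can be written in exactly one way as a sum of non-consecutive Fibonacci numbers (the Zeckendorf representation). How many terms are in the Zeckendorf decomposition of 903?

4

largest Fibonacci ≤ 903 is 610; 903 − 610 = 293
largest Fibonacci ≤ 293 is 233; 293 − 233 = 60
largest Fibonacci ≤ 60 is 55; 60 − 55 = 5
largest Fibonacci ≤ 5 is 5; 5 − 5 = 0
903 = 610 + 233 + 55 + 5, which has 4 terms.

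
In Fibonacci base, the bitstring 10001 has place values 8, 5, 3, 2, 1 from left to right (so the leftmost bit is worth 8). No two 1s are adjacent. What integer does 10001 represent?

Summing the place values of the 1 bits: 8 + 1 = 9.

9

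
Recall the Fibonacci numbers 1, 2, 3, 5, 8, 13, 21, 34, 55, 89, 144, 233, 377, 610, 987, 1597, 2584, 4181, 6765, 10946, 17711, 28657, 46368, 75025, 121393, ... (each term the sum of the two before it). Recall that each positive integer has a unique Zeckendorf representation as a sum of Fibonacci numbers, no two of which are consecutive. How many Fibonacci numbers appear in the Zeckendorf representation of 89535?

89535: greatest Fibonacci not exceeding it is 75025, leaving 14510
14510: greatest Fibonacci not exceeding it is 10946, leaving 3564
3564: greatest Fibonacci not exceeding it is 2584, leaving 980
980: greatest Fibonacci not exceeding it is 610, leaving 370
370: greatest Fibonacci not exceeding it is 233, leaving 137
137: greatest Fibonacci not exceeding it is 89, leaving 48
48: greatest Fibonacci not exceeding it is 34, leaving 14
14: greatest Fibonacci not exceeding it is 13, leaving 1
1: greatest Fibonacci not exceeding it is 1, leaving 0
89535 = 75025 + 10946 + 2584 + 610 + 233 + 89 + 34 + 13 + 1, which has 9 terms.

9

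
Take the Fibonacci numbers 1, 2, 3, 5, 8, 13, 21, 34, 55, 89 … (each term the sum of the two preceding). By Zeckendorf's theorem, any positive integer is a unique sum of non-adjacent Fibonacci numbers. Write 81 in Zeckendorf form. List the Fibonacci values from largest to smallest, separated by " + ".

Greedy algorithm:
largest Fibonacci ≤ 81 is 55; 81 − 55 = 26
largest Fibonacci ≤ 26 is 21; 26 − 21 = 5
largest Fibonacci ≤ 5 is 5; 5 − 5 = 0
So 81 = 55 + 21 + 5, with no two terms consecutive in the sequence.

55 + 21 + 5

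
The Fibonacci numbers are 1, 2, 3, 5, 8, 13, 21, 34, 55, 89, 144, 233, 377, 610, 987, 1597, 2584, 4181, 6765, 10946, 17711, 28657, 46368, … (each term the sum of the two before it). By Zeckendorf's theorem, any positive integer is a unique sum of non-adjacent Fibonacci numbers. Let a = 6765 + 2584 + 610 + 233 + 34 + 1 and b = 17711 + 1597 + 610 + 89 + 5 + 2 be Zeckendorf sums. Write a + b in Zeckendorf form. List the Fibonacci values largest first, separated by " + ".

The two numbers are 10227 and 20014, so their sum is 30241.
Greedy algorithm:
subtract 28657 from 30241: 1584 remains
subtract 987 from 1584: 597 remains
subtract 377 from 597: 220 remains
subtract 144 from 220: 76 remains
subtract 55 from 76: 21 remains
subtract 21 from 21: 0 remains

28657 + 987 + 377 + 144 + 55 + 21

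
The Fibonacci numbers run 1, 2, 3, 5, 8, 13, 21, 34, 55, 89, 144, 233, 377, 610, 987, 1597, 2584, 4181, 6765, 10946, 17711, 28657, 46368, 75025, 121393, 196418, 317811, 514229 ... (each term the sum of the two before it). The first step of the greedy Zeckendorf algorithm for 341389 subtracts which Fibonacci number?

317811

317811 ≤ 341389 < 514229, so the largest Fibonacci number not exceeding 341389 is 317811.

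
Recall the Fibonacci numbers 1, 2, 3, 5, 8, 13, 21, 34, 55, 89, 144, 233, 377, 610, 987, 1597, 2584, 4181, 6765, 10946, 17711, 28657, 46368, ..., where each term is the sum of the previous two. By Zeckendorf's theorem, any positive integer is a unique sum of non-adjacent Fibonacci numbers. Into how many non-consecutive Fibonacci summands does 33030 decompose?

6

largest Fibonacci ≤ 33030 is 28657; 33030 − 28657 = 4373
largest Fibonacci ≤ 4373 is 4181; 4373 − 4181 = 192
largest Fibonacci ≤ 192 is 144; 192 − 144 = 48
largest Fibonacci ≤ 48 is 34; 48 − 34 = 14
largest Fibonacci ≤ 14 is 13; 14 − 13 = 1
largest Fibonacci ≤ 1 is 1; 1 − 1 = 0
33030 = 28657 + 4181 + 144 + 34 + 13 + 1, which has 6 terms.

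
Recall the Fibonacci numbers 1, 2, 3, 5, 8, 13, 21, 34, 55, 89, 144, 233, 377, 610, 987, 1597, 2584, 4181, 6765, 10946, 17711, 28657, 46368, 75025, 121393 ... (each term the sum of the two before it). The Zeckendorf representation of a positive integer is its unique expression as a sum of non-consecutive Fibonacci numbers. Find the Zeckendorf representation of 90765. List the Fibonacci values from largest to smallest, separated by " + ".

75025 + 10946 + 4181 + 610 + 3

Repeatedly subtract the largest Fibonacci number that fits:
75025 ≤ 90765 < 121393, so take 75025; remainder 15740
10946 ≤ 15740 < 17711, so take 10946; remainder 4794
4181 ≤ 4794 < 6765, so take 4181; remainder 613
610 ≤ 613 < 987, so take 610; remainder 3
3 ≤ 3 < 5, so take 3; remainder 0
So 90765 = 75025 + 10946 + 4181 + 610 + 3, with no two terms consecutive in the sequence.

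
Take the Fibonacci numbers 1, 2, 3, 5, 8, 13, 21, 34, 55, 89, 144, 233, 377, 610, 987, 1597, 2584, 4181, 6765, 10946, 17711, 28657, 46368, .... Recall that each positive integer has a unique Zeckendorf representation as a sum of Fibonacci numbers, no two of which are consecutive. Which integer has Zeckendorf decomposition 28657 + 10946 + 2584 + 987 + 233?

43407

28657 + 10946 + 2584 + 987 + 233 = 43407.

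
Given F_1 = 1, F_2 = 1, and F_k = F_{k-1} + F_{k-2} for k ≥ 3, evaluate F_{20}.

6765

Iterating the recurrence up to F_{12} = 144 and F_{11} = 89:
F_{13} = F_{12} + F_{11} = 144 + 89 = 233
F_{14} = F_{13} + F_{12} = 233 + 144 = 377
F_{15} = F_{14} + F_{13} = 377 + 233 = 610
F_{16} = F_{15} + F_{14} = 610 + 377 = 987
F_{17} = F_{16} + F_{15} = 987 + 610 = 1597
F_{18} = F_{17} + F_{16} = 1597 + 987 = 2584
F_{19} = F_{18} + F_{17} = 2584 + 1597 = 4181
F_{20} = F_{19} + F_{18} = 4181 + 2584 = 6765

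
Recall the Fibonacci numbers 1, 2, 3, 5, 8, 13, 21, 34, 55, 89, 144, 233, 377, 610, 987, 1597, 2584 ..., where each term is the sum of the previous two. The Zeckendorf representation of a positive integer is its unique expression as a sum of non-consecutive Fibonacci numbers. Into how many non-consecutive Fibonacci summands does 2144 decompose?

5

2144: greatest Fibonacci not exceeding it is 1597, leaving 547
547: greatest Fibonacci not exceeding it is 377, leaving 170
170: greatest Fibonacci not exceeding it is 144, leaving 26
26: greatest Fibonacci not exceeding it is 21, leaving 5
5: greatest Fibonacci not exceeding it is 5, leaving 0
2144 = 1597 + 377 + 144 + 21 + 5, which has 5 terms.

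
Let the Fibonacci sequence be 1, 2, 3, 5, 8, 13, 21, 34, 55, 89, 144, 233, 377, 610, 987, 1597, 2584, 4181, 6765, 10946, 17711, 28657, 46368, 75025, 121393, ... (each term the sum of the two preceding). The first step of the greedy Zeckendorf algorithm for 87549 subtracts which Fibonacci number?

75025

75025 ≤ 87549 < 121393, so the largest Fibonacci number not exceeding 87549 is 75025.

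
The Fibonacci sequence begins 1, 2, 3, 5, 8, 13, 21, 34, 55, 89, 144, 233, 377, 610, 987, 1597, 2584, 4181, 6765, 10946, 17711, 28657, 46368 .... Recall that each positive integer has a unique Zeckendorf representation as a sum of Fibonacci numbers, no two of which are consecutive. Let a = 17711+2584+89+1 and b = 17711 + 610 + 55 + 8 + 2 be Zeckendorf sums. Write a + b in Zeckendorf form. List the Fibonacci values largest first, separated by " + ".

The two numbers are 20385 and 18386, so their sum is 38771.
Greedy algorithm:
38771: greatest Fibonacci not exceeding it is 28657, leaving 10114
10114: greatest Fibonacci not exceeding it is 6765, leaving 3349
3349: greatest Fibonacci not exceeding it is 2584, leaving 765
765: greatest Fibonacci not exceeding it is 610, leaving 155
155: greatest Fibonacci not exceeding it is 144, leaving 11
11: greatest Fibonacci not exceeding it is 8, leaving 3
3: greatest Fibonacci not exceeding it is 3, leaving 0

28657 + 6765 + 2584 + 610 + 144 + 8 + 3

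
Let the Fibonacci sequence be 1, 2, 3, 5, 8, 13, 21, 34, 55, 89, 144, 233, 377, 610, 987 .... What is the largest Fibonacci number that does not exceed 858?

610

610 ≤ 858 < 987, so the largest Fibonacci number not exceeding 858 is 610.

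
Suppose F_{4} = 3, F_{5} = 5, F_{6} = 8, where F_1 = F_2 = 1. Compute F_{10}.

By the addition formula F_{m+n} = F_m F_{n+1} + F_{m−1} F_n with m=6, n=4: F_{10} = 8·5 + 5·3 = 40 + 15 = 55.

55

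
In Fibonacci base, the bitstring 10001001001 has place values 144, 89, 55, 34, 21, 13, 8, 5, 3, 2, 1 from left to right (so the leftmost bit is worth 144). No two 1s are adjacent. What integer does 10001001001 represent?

171

Summing the place values of the 1 bits: 144 + 21 + 5 + 1 = 171.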